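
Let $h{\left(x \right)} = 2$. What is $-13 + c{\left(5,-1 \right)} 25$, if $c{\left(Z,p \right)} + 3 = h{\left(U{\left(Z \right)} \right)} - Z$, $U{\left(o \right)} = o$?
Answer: $-163$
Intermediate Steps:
$c{\left(Z,p \right)} = -1 - Z$ ($c{\left(Z,p \right)} = -3 - \left(-2 + Z\right) = -1 - Z$)
$-13 + c{\left(5,-1 \right)} 25 = -13 + \left(-1 - 5\right) 25 = -13 - 150 = -163$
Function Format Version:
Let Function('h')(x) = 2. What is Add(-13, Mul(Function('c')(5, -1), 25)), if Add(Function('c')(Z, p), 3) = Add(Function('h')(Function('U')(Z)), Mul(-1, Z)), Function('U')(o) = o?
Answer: -163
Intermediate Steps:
Function('c')(Z, p) = Add(-1, Mul(-1, Z)) (Function('c')(Z, p) = Add(-3, Add(2, Mul(-1, Z))) = Add(-1, Mul(-1, Z)))
Add(-13, Mul(Function('c')(5, -1), 25)) = Add(-13, Mul(Add(-1, Mul(-1, 5)), 25)) = Add(-13, Mul(Add(-1, -5), 25)) = Add(-13, Mul(-6, 25)) = Add(-13, -150) = -163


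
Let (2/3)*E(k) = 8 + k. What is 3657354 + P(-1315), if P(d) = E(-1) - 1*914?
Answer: 7312901/2 ≈ 3.6565e+6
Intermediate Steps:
E(k) = 12 + 3*k/2 (E(k) = 3*(8 + k)/2 = 12 + 3*k/2)
P(d) = -1807/2 (P(d) = (12 + (3/2)*(-1)) - 1*914 = (12 - 3/2) - 914 = 21/2 - 914 = -1807/2)
3657354 + P(-1315) = 3657354 - 1807/2 = 7312901/2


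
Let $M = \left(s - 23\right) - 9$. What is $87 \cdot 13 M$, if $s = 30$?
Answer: $-2262$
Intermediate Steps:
$M = -2$ ($M = \left(30 - 23\right) - 9 = 7 - 9 = -2$)
$87 \cdot 13 M = 87 \cdot 13 \left(-2\right) = 1131 \left(-2\right) = -2262$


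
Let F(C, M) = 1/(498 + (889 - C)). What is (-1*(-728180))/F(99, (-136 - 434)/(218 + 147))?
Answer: 937895840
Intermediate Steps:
F(C, M) = 1/(1387 - C)
(-1*(-728180))/F(99, (-136 - 434)/(218 + 147)) = (-1*(-728180))/((-1/(-1387 + 99))) = 728180/((-1/(-1288))) = 728180/((-1*(-1/1288))) = 728180/(1/1288) = 728180*1288 = 937895840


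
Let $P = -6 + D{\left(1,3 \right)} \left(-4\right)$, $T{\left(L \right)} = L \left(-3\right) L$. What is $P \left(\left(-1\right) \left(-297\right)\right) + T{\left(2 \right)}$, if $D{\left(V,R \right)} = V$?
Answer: $-2982$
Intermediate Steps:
$T{\left(L \right)} = - 3 L^{2}$ ($T{\left(L \right)} = - 3 L L = - 3 L^{2}$)
$P = -10$ ($P = -6 + 1 \left(-4\right) = -6 - 4 = -10$)
$P \left(\left(-1\right) \left(-297\right)\right) + T{\left(2 \right)} = - 10 \left(\left(-1\right) \left(-297\right)\right) - 3 \cdot 2^{2} = \left(-10\right) 297 - 12 = -2970 - 12 = -2982$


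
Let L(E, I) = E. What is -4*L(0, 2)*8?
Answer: 0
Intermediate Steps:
-4*L(0, 2)*8 = -4*0*8 = 0*8 = 0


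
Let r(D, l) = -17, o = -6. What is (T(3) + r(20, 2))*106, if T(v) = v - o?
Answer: -848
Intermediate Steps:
T(v) = 6 + v (T(v) = v - 1*(-6) = v + 6 = 6 + v)
(T(3) + r(20, 2))*106 = ((6 + 3) - 17)*106 = (9 - 17)*106 = -8*106 = -848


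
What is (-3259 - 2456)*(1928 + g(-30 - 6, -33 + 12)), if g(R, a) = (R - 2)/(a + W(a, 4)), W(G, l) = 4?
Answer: -187532010/17 ≈ -1.1031e+7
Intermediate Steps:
g(R, a) = (-2 + R)/(4 + a) (g(R, a) = (R - 2)/(a + 4) = (-2 + R)/(4 + a))
(-3259 - 2456)*(1928 + g(-30 - 6, -33 + 12)) = (-3259 - 2456)*(1928 + (-2 + (-30 - 6))/(4 + (-33 + 12))) = -5715*(1928 + (-2 - 36)/(4 - 21)) = -5715*(1928 - 38/(-17)) = -5715*(1928 - 1/17*(-38)) = -5715*(1928 + 38/17) = -5715*32814/17 = -187532010/17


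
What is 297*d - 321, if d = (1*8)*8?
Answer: 18687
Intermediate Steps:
d = 64 (d = 8*8 = 64)
297*d - 321 = 297*64 - 321 = 19008 - 321 = 18687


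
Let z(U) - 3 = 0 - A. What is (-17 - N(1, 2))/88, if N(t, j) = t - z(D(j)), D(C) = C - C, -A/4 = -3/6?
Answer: -17/88 ≈ -0.19318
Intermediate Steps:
A = 2 (A = -(-12)/6 = -4*(-½) = 2)
D(C) = 0
z(U) = 1 (z(U) = 3 + (0 - 1*2) = 3 + (0 - 2) = 3 - 2 = 1)
N(t, j) = -1 + t (N(t, j) = t - 1*1 = t - 1 = -1 + t)
(-17 - N(1, 2))/88 = (-17 - (-1 + 1))/88 = (-17 - 1*0)*(1/88) = (-17 + 0)*(1/88) = -17*1/88 = -17/88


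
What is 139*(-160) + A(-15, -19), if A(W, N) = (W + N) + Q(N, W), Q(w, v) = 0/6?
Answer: -22274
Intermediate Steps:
Q(w, v) = 0 (Q(w, v) = 0*(⅙) = 0)
A(W, N) = N + W (A(W, N) = (W + N) + 0 = (N + W) + 0 = N + W)
139*(-160) + A(-15, -19) = 139*(-160) + (-19 - 15) = -22240 - 34 = -22274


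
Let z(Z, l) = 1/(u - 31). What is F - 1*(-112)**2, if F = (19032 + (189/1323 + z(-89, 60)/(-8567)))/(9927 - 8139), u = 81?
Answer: -22398061543219/1787076200 ≈ -12533.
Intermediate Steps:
z(Z, l) = 1/50 (z(Z, l) = 1/(81 - 31) = 1/50)
F = 19022309581/1787076200 (F = (19032 + (189/1323 + (1/50)/(-8567)))/(9927 - 8139) = (19032 + (189*(1/1323) + (1/50)*(-1/8567)))/1788 = (19032 + (1/7 - 1/428350))*(1/1788) = (19032 + 428343/2998450)*(1/1788) = (57066928743/2998450)*(1/1788) = 19022309581/1787076200 ≈ 10.644)
F - 1*(-112)**2 = 19022309581/1787076200 - 1*(-112)**2 = 19022309581/1787076200 - 1*12544 = 19022309581/1787076200 - 12544 = -22398061543219/1787076200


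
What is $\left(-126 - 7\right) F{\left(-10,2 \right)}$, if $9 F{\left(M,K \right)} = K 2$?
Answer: $- \frac{532}{9} \approx -59.111$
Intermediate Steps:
$F{\left(M,K \right)} = \frac{2 K}{9}$ ($F{\left(M,K \right)} = \frac{K 2}{9} = \frac{2 K}{9}$)
$\left(-126 - 7\right) F{\left(-10,2 \right)} = \left(-126 - 7\right) \frac{2}{9} \cdot 2 = \left(-133\right) \frac{4}{9} = - \frac{532}{9}$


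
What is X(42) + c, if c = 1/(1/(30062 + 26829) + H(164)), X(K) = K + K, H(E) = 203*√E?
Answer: 1837394217246040129/21873740681501155 + 1314053867686*√41/21873740681501155 ≈ 84.000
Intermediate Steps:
X(K) = 2*K
c = 1/(1/56891 + 406*√41) (c = 1/(1/(30062 + 26829) + 203*√164) = 1/(1/56891 + 203*(2*√41)) = 1/(1/56891 + 406*√41) ≈ 0.00038466)
X(42) + c = 2*42 + (-56891/21873740681501155 + 1314053867686*√41/21873740681501155) = 84 + (-56891/21873740681501155 + 1314053867686*√41/21873740681501155) = 1837394217246040129/21873740681501155 + 1314053867686*√41/21873740681501155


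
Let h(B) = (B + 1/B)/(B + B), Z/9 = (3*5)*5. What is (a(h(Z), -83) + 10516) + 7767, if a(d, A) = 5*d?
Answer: 1666266188/91125 ≈ 18286.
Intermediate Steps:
Z = 675 (Z = 9*((3*5)*5) = 9*(15*5) = 9*75 = 675)
h(B) = (B + 1/B)/(2*B) (h(B) = (B + 1/B)/((2*B)) = (B + 1/B)*(1/(2*B)) = (B + 1/B)/(2*B))
(a(h(Z), -83) + 10516) + 7767 = (5*((½)*(1 + 675²)/675²) + 10516) + 7767 = (5*((½)*(1/455625)*(1 + 455625)) + 10516) + 7767 = (5*((½)*(1/455625)*455626) + 10516) + 7767 = (5*(227813/455625) + 10516) + 7767 = (227813/91125 + 10516) + 7767 = 958498313/91125 + 7767 = 1666266188/91125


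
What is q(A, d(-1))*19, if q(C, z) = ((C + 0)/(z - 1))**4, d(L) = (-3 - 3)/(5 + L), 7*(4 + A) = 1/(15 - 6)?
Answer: 1206614304304/9845600625 ≈ 122.55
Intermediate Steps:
A = -251/63 (A = -4 + 1/(7*(15 - 6)) = -4 + (1/7)/9 = -4 + (1/7)*(1/9) = -4 + 1/63 = -251/63 ≈ -3.9841)
d(L) = -6/(5 + L)
q(C, z) = C**4/(-1 + z)**4 (q(C, z) = (C/(-1 + z))**4 = C**4/(-1 + z)**4)
q(A, d(-1))*19 = ((-251/63)**4/(-1 - 6/(5 - 1))**4)*19 = (3969126001/(15752961*(-1 - 6/4)**4))*19 = (3969126001/(15752961*(-1 - 6*1/4)**4))*19 = (3969126001/(15752961*(-1 - 3/2)**4))*19 = (3969126001/(15752961*(-5/2)**4))*19 = ((3969126001/15752961)*(16/625))*19 = (63506016016/9845600625)*19 = 1206614304304/9845600625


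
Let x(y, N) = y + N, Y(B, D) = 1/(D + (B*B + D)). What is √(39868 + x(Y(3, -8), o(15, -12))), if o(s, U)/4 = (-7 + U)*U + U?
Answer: √1995861/7 ≈ 201.82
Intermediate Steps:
Y(B, D) = 1/(B² + 2*D) (Y(B, D) = 1/(D + (B² + D)) = 1/(D + (D + B²)) = 1/(B² + 2*D))
o(s, U) = 4*U + 4*U*(-7 + U) (o(s, U) = 4*((-7 + U)*U + U) = 4*(U*(-7 + U) + U) = 4*(U + U*(-7 + U)) = 4*U + 4*U*(-7 + U))
x(y, N) = N + y
√(39868 + x(Y(3, -8), o(15, -12))) = √(39868 + (4*(-12)*(-6 - 12) + 1/(3² + 2*(-8)))) = √(39868 + (4*(-12)*(-18) + 1/(9 - 16))) = √(39868 + (864 + 1/(-7))) = √(39868 + (864 - ⅐)) = √(39868 + 6047/7) = √(285123/7) = √1995861/7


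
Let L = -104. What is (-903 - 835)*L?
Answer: 180752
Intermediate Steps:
(-903 - 835)*L = (-903 - 835)*(-104) = -1738*(-104) = 180752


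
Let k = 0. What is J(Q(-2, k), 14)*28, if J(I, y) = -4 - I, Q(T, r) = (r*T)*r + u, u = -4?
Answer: 0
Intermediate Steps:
Q(T, r) = -4 + T*r² (Q(T, r) = (r*T)*r - 4 = (T*r)*r - 4 = T*r² - 4 = -4 + T*r²)
J(Q(-2, k), 14)*28 = (-4 - (-4 - 2*0²))*28 = (-4 - (-4 - 2*0))*28 = (-4 - (-4 + 0))*28 = (-4 - 1*(-4))*28 = (-4 + 4)*28 = 0*28 = 0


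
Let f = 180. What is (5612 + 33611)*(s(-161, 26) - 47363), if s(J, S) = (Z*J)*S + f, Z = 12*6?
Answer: -13672157225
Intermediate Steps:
Z = 72
s(J, S) = 180 + 72*J*S (s(J, S) = (72*J)*S + 180 = 72*J*S + 180 = 180 + 72*J*S)
(5612 + 33611)*(s(-161, 26) - 47363) = (5612 + 33611)*((180 + 72*(-161)*26) - 47363) = 39223*((180 - 301392) - 47363) = 39223*(-301212 - 47363) = 39223*(-348575) = -13672157225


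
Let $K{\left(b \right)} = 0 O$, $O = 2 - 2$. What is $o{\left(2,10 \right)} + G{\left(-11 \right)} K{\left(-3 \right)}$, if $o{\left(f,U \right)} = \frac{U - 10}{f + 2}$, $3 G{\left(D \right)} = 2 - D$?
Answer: $0$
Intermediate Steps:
$O = 0$ ($O = 2 - 2 = 0$)
$G{\left(D \right)} = \frac{2}{3} - \frac{D}{3}$ ($G{\left(D \right)} = \frac{2 - D}{3} = \frac{2}{3} - \frac{D}{3}$)
$K{\left(b \right)} = 0$ ($K{\left(b \right)} = 0 \cdot 0 = 0$)
$o{\left(f,U \right)} = \frac{-10 + U}{2 + f}$
$o{\left(2,10 \right)} + G{\left(-11 \right)} K{\left(-3 \right)} = \frac{-10 + 10}{2 + 2} + \left(\frac{2}{3} - - \frac{11}{3}\right) 0 = \frac{1}{4} \cdot 0 + \left(\frac{2}{3} + \frac{11}{3}\right) 0 = \frac{1}{4} \cdot 0 + \frac{13}{3} \cdot 0 = 0 + 0 = 0$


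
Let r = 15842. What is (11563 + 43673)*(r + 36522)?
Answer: 2892377904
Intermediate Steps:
(11563 + 43673)*(r + 36522) = (11563 + 43673)*(15842 + 36522) = 55236*52364 = 2892377904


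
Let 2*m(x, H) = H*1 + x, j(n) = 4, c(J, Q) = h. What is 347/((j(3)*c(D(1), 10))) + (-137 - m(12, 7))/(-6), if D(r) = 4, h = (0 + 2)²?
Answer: 2213/48 ≈ 46.104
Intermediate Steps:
h = 4 (h = 2² = 4)
c(J, Q) = 4
m(x, H) = H/2 + x/2 (m(x, H) = (H*1 + x)/2 = (H + x)/2 = H/2 + x/2)
347/((j(3)*c(D(1), 10))) + (-137 - m(12, 7))/(-6) = 347/((4*4)) + (-137 - ((½)*7 + (½)*12))/(-6) = 347/16 + (-137 - (7/2 + 6))*(-⅙) = 347*(1/16) + (-137 - 1*19/2)*(-⅙) = 347/16 + (-137 - 19/2)*(-⅙) = 347/16 - 293/2*(-⅙) = 347/16 + 293/12 = 2213/48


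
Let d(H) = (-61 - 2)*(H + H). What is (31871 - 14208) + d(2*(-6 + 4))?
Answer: 18167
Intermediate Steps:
d(H) = -126*H
(31871 - 14208) + d(2*(-6 + 4)) = (31871 - 14208) - 252*(-6 + 4) = 17663 - 252*(-2) = 17663 - 126*(-4) = 17663 + 504 = 18167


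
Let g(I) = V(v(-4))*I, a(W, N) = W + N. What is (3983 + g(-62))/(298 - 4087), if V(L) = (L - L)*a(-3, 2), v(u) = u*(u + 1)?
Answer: -3983/3789 ≈ -1.0512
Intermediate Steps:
a(W, N) = N + W
v(u) = u*(1 + u)
V(L) = 0 (V(L) = (L - L)*(2 - 3) = 0*(-1) = 0)
g(I) = 0 (g(I) = 0*I = 0)
(3983 + g(-62))/(298 - 4087) = (3983 + 0)/(298 - 4087) = 3983/(-3789) = 3983*(-1/3789) = -3983/3789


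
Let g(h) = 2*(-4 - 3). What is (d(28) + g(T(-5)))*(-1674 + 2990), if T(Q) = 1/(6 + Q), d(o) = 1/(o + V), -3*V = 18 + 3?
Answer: -55084/3 ≈ -18361.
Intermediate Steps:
V = -7 (V = -(18 + 3)/3 = -1/3*21 = -7)
d(o) = 1/(-7 + o) (d(o) = 1/(o - 7) = 1/(-7 + o))
g(h) = -14 (g(h) = 2*(-7) = -14)
(d(28) + g(T(-5)))*(-1674 + 2990) = (1/(-7 + 28) - 14)*(-1674 + 2990) = (1/21 - 14)*1316 = -293/21*1316 = -55084/3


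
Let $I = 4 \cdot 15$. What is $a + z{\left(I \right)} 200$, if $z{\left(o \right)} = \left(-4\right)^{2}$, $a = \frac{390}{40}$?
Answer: $\frac{12839}{4} \approx 3209.8$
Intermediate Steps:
$a = \frac{39}{4}$ ($a = 390 \cdot \frac{1}{40} = \frac{39}{4} \approx 9.75$)
$I = 60$
$z{\left(o \right)} = 16$
$a + z{\left(I \right)} 200 = \frac{39}{4} + 16 \cdot 200 = \frac{39}{4} + 3200 = \frac{12839}{4}$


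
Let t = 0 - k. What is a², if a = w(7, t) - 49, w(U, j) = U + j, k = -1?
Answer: 1681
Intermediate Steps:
t = 1 (t = 0 - 1*(-1) = 0 + 1 = 1)
a = -41 (a = (7 + 1) - 49 = 8 - 49 = -41)
a² = (-41)² = 1681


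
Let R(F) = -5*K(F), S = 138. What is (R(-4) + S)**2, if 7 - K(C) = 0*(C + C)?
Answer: 10609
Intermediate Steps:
K(C) = 7 (K(C) = 7 - 0*(C + C) = 7 - 0*2*C = 7 - 1*0 = 7 + 0 = 7)
R(F) = -35 (R(F) = -5*7 = -35)
(R(-4) + S)**2 = (-35 + 138)**2 = 103**2 = 10609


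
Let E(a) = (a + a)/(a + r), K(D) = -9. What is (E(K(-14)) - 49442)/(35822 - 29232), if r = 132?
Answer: -1013564/135095 ≈ -7.5026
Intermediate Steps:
E(a) = 2*a/(132 + a) (E(a) = (a + a)/(a + 132) = (2*a)/(132 + a) = 2*a/(132 + a))
(E(K(-14)) - 49442)/(35822 - 29232) = (2*(-9)/(132 - 9) - 49442)/(35822 - 29232) = (2*(-9)/123 - 49442)/6590 = (2*(-9)*(1/123) - 49442)*(1/6590) = (-6/41 - 49442)*(1/6590) = -2027128/41*1/6590 = -1013564/135095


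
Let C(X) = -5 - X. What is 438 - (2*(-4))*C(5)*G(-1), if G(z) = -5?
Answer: 838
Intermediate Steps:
438 - (2*(-4))*C(5)*G(-1) = 438 - (2*(-4))*(-5 - 1*5)*(-5) = 438 - (-8*(-5 - 5))*(-5) = 438 - (-8*(-10))*(-5) = 438 - 80*(-5) = 438 - 1*(-400) = 438 + 400 = 838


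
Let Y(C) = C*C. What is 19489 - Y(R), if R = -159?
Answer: -5792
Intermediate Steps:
Y(C) = C²
19489 - Y(R) = 19489 - 1*(-159)² = 19489 - 1*25281 = 19489 - 25281 = -5792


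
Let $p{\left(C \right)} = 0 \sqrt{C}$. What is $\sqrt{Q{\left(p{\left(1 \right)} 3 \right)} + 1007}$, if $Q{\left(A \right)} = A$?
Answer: $\sqrt{1007} \approx 31.733$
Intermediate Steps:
$p{\left(C \right)} = 0$
$\sqrt{Q{\left(p{\left(1 \right)} 3 \right)} + 1007} = \sqrt{0 \cdot 3 + 1007} = \sqrt{0 + 1007} = \sqrt{1007}$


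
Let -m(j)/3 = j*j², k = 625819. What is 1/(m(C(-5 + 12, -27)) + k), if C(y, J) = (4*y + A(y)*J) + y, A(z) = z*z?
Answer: 1/6410785435 ≈ 1.5599e-10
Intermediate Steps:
A(z) = z²
C(y, J) = 5*y + J*y² (C(y, J) = (4*y + y²*J) + y = (4*y + J*y²) + y = 5*y + J*y²)
m(j) = -3*j³ (m(j) = -3*j*j² = -3*j³)
1/(m(C(-5 + 12, -27)) + k) = 1/(-3*(-5 + 12)³*(5 - 27*(-5 + 12))³ + 625819) = 1/(-3*343*(5 - 27*7)³ + 625819) = 1/(-3*343*(5 - 189)³ + 625819) = 1/(-3*(7*(-184))³ + 625819) = 1/(-3*(-1288)³ + 625819) = 1/(-3*(-2136719872) + 625819) = 1/(6410159616 + 625819) = 1/6410785435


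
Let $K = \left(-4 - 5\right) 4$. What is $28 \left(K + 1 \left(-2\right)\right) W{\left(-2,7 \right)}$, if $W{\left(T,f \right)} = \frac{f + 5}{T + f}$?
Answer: $- \frac{12768}{5} \approx -2553.6$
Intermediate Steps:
$W{\left(T,f \right)} = \frac{5 + f}{T + f}$
$K = -36$ ($K = \left(-9\right) 4 = -36$)
$28 \left(K + 1 \left(-2\right)\right) W{\left(-2,7 \right)} = 28 \left(-36 + 1 \left(-2\right)\right) \frac{5 + 7}{-2 + 7} = 28 \left(-36 - 2\right) \frac{1}{5} \cdot 12 = 28 \left(-38\right) \frac{1}{5} \cdot 12 = \left(-1064\right) \frac{12}{5} = - \frac{12768}{5}$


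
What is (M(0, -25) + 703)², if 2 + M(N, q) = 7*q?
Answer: 276676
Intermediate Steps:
M(N, q) = -2 + 7*q
(M(0, -25) + 703)² = ((-2 + 7*(-25)) + 703)² = ((-2 - 175) + 703)² = (-177 + 703)² = 526² = 276676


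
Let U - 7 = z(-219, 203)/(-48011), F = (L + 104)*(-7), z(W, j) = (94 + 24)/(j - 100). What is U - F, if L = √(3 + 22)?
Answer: 3807752292/4945133 ≈ 770.00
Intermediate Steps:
L = 5 (L = √25 = 5)
z(W, j) = 118/(-100 + j)
F = -763 (F = (5 + 104)*(-7) = 109*(-7) = -763)
U = 34615813/4945133 (U = 7 + (118/(-100 + 203))/(-48011) = 7 + (118/103)*(-1/48011) = 7 - 118/4945133 = 34615813/4945133 ≈ 7.0000)
U - F = 34615813/4945133 - 1*(-763) = 34615813/4945133 + 763 = 3807752292/4945133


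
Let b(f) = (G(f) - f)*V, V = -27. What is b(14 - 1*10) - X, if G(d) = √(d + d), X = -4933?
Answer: 5041 - 54*√2 ≈ 4964.6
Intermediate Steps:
G(d) = √2*√d (G(d) = √(2*d) = √2*√d)
b(f) = 27*f - 27*√2*√f (b(f) = (√2*√f - f)*(-27) = (-f + √2*√f)*(-27) = 27*f - 27*√2*√f)
b(14 - 1*10) - X = (27*(14 - 1*10) - 27*√2*√(14 - 1*10)) - 1*(-4933) = (27*(14 - 10) - 27*√2*√(14 - 10)) + 4933 = (27*4 - 27*√2*√4) + 4933 = (108 - 27*√2*2) + 4933 = (108 - 54*√2) + 4933 = 5041 - 54*√2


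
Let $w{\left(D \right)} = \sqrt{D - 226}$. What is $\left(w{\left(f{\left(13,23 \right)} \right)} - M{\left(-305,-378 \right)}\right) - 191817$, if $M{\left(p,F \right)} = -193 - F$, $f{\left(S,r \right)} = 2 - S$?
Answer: $-192002 + i \sqrt{237} \approx -1.92 \cdot 10^{5} + 15.395 i$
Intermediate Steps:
$w{\left(D \right)} = \sqrt{-226 + D}$
$\left(w{\left(f{\left(13,23 \right)} \right)} - M{\left(-305,-378 \right)}\right) - 191817 = \left(\sqrt{-226 + \left(2 - 13\right)} - \left(-193 - -378\right)\right) - 191817 = \left(\sqrt{-226 + \left(2 - 13\right)} - \left(-193 + 378\right)\right) - 191817 = \left(\sqrt{-226 - 11} - 185\right) - 191817 = \left(\sqrt{-237} - 185\right) - 191817 = \left(i \sqrt{237} - 185\right) - 191817 = \left(-185 + i \sqrt{237}\right) - 191817 = -192002 + i \sqrt{237}$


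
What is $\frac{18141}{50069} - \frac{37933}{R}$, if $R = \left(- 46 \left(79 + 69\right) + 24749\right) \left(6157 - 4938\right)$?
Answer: $\frac{56406547966}{156430426493} \approx 0.36059$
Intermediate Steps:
$R = 21870079$ ($R = \left(\left(-46\right) 148 + 24749\right) 1219 = \left(-6808 + 24749\right) 1219 = 17941 \cdot 1219 = 21870079$)
$\frac{18141}{50069} - \frac{37933}{R} = \frac{18141}{50069} - \frac{37933}{21870079} = 18141 \cdot \frac{1}{50069} - \frac{5419}{3124297} = \frac{18141}{50069} - \frac{5419}{3124297} = \frac{56406547966}{156430426493}$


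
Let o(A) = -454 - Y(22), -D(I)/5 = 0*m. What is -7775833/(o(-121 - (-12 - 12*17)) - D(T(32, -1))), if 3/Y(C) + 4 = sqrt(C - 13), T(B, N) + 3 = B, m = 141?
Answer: 7775833/451 ≈ 17241.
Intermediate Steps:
T(B, N) = -3 + B
Y(C) = 3/(-4 + sqrt(-13 + C)) (Y(C) = 3/(-4 + sqrt(C - 13)) = 3/(-4 + sqrt(-13 + C)))
D(I) = 0 (D(I) = -0*141 = -5*0 = 0)
o(A) = -451 (o(A) = -454 - 3/(-4 + sqrt(-13 + 22)) = -454 - 3/(-4 + sqrt(9)) = -454 - 3/(-4 + 3) = -454 - 3/(-1) = -454 - 3*(-1) = -454 - 1*(-3) = -454 + 3 = -451)
-7775833/(o(-121 - (-12 - 12*17)) - D(T(32, -1))) = -7775833/(-451 - 1*0) = -7775833/(-451 + 0) = -7775833/(-451) = -7775833*(-1/451) = 7775833/451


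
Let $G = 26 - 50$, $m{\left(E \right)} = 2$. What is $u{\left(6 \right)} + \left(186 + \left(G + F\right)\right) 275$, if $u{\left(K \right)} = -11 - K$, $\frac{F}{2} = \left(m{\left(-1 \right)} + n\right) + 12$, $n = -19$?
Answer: $41783$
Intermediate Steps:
$F = -10$ ($F = 2 \left(\left(2 - 19\right) + 12\right) = 2 \left(-17 + 12\right) = 2 \left(-5\right) = -10$)
$G = -24$ ($G = 26 - 50 = -24$)
$u{\left(6 \right)} + \left(186 + \left(G + F\right)\right) 275 = \left(-11 - 6\right) + \left(186 - 34\right) 275 = -17 + 152 \cdot 275 = -17 + 41800 = 41783$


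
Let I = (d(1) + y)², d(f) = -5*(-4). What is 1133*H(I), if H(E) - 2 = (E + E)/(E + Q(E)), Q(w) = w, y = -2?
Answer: 3399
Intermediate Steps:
d(f) = 20
I = 324 (I = (20 - 2)² = 18² = 324)
H(E) = 3 (H(E) = 2 + (E + E)/(E + E) = 2 + (2*E)/((2*E)) = 2 + (2*E)*(1/(2*E)) = 2 + 1 = 3)
1133*H(I) = 1133*3 = 3399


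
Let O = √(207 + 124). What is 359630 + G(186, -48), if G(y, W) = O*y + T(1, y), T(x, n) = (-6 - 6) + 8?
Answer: 359626 + 186*√331 ≈ 3.6301e+5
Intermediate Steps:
T(x, n) = -4 (T(x, n) = -12 + 8 = -4)
O = √331 ≈ 18.193
G(y, W) = -4 + y*√331 (G(y, W) = √331*y - 4 = y*√331 - 4 = -4 + y*√331)
359630 + G(186, -48) = 359630 + (-4 + 186*√331) = 359626 + 186*√331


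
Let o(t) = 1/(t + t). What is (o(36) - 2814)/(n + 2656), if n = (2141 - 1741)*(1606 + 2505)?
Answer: -202607/118588032 ≈ -0.0017085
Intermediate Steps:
n = 1644400 (n = 400*4111 = 1644400)
o(t) = 1/(2*t)
(o(36) - 2814)/(n + 2656) = ((1/2)/36 - 2814)/(1644400 + 2656) = ((1/2)*(1/36) - 2814)/1647056 = (1/72 - 2814)*(1/1647056) = -202607/72*1/1647056 = -202607/118588032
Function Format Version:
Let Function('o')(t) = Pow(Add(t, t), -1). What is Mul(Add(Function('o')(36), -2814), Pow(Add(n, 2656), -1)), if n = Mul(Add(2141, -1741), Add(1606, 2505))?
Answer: Rational(-202607, 118588032) ≈ -0.0017085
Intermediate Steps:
n = 1644400 (n = Mul(400, 4111) = 1644400)
Function('o')(t) = Mul(Rational(1, 2), Pow(t, -1)) (Function('o')(t) = Pow(Mul(2, t), -1) = Mul(Rational(1, 2), Pow(t, -1)))
Mul(Add(Function('o')(36), -2814), Pow(Add(n, 2656), -1)) = Mul(Add(Mul(Rational(1, 2), Pow(36, -1)), -2814), Pow(Add(1644400, 2656), -1)) = Mul(Add(Mul(Rational(1, 2), Rational(1, 36)), -2814), Pow(1647056, -1)) = Mul(Add(Rational(1, 72), -2814), Rational(1, 1647056)) = Mul(Rational(-202607, 72), Rational(1, 1647056)) = Rational(-202607, 118588032)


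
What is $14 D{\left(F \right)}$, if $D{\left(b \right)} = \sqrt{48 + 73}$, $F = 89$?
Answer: $154$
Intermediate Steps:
$D{\left(b \right)} = 11$ ($D{\left(b \right)} = \sqrt{121} = 11$)
$14 D{\left(F \right)} = 14 \cdot 11 = 154$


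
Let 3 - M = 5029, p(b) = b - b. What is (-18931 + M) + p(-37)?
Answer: -23957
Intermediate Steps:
p(b) = 0
M = -5026 (M = 3 - 1*5029 = 3 - 5029 = -5026)
(-18931 + M) + p(-37) = (-18931 - 5026) + 0 = -23957 + 0 = -23957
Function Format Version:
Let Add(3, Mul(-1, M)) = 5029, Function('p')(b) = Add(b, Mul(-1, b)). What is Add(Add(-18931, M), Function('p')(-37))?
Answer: -23957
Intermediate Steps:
Function('p')(b) = 0
M = -5026 (M = Add(3, Mul(-1, 5029)) = Add(3, -5029) = -5026)
Add(Add(-18931, M), Function('p')(-37)) = Add(Add(-18931, -5026), 0) = Add(-23957, 0) = -23957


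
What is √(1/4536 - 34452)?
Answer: I*√2187839794/252 ≈ 185.61*I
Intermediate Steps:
√(1/4536 - 34452) = √(-156274271/4536) = I*√2187839794/252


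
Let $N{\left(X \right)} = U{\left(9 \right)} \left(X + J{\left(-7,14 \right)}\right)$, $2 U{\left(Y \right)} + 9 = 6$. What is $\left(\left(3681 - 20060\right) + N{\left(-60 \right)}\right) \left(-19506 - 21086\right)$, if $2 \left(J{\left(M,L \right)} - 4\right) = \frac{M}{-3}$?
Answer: $661517676$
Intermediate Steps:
$U{\left(Y \right)} = - \frac{3}{2}$ ($U{\left(Y \right)} = - \frac{9}{2} + \frac{1}{2} \cdot 6 = - \frac{9}{2} + 3 = - \frac{3}{2}$)
$J{\left(M,L \right)} = 4 - \frac{M}{6}$ ($J{\left(M,L \right)} = 4 + \frac{M \frac{1}{-3}}{2} = 4 + \frac{M \left(- \frac{1}{3}\right)}{2} = 4 + \frac{\left(- \frac{1}{3}\right) M}{2} = 4 - \frac{M}{6}$)
$N{\left(X \right)} = - \frac{31}{4} - \frac{3 X}{2}$ ($N{\left(X \right)} = - \frac{3 \left(X + \left(4 - - \frac{7}{6}\right)\right)}{2} = - \frac{3 \left(X + \left(4 + \frac{7}{6}\right)\right)}{2} = - \frac{3 \left(X + \frac{31}{6}\right)}{2} = - \frac{3 \left(\frac{31}{6} + X\right)}{2} = - \frac{31}{4} - \frac{3 X}{2}$)
$\left(\left(3681 - 20060\right) + N{\left(-60 \right)}\right) \left(-19506 - 21086\right) = \left(\left(3681 - 20060\right) - - \frac{329}{4}\right) \left(-19506 - 21086\right) = \left(-16379 + \left(- \frac{31}{4} + 90\right)\right) \left(-19506 - 21086\right) = \left(-16379 + \frac{329}{4}\right) \left(-40592\right) = \left(- \frac{65187}{4}\right) \left(-40592\right) = 661517676$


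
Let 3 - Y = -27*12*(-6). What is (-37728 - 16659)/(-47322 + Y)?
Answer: 18129/16421 ≈ 1.1040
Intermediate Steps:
Y = -1941 (Y = 3 - (-27*12)*(-6) = 3 - (-324)*(-6) = 3 - 1*1944 = 3 - 1944 = -1941)
(-37728 - 16659)/(-47322 + Y) = (-37728 - 16659)/(-47322 - 1941) = -54387/(-49263) = -54387*(-1/49263) = 18129/16421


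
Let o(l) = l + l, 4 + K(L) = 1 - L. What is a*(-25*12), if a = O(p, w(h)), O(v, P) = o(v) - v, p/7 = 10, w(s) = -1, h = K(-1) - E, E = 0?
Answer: -21000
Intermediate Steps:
K(L) = -3 - L (K(L) = -4 + (1 - L) = -3 - L)
h = -2 (h = (-3 - 1*(-1)) - 1*0 = (-3 + 1) + 0 = -2 + 0 = -2)
o(l) = 2*l
p = 70 (p = 7*10 = 70)
O(v, P) = v (O(v, P) = 2*v - v = v)
a = 70
a*(-25*12) = 70*(-25*12) = 70*(-300) = -21000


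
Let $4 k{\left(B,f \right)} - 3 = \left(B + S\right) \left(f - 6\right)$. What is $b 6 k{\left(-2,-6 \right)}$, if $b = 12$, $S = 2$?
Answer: $54$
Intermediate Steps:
$k{\left(B,f \right)} = \frac{3}{4} + \frac{\left(-6 + f\right) \left(2 + B\right)}{4}$ ($k{\left(B,f \right)} = \frac{3}{4} + \frac{\left(B + 2\right) \left(f - 6\right)}{4} = \frac{3}{4} + \frac{\left(2 + B\right) \left(-6 + f\right)}{4} = \frac{3}{4} + \frac{\left(-6 + f\right) \left(2 + B\right)}{4}$)
$b 6 k{\left(-2,-6 \right)} = 12 \cdot 6 \left(- \frac{9}{4} + \frac{1}{2} \left(-6\right) - -3 + \frac{1}{4} \left(-2\right) \left(-6\right)\right) = 72 \left(- \frac{9}{4} - 3 + 3 + 3\right) = 72 \cdot \frac{3}{4} = 54$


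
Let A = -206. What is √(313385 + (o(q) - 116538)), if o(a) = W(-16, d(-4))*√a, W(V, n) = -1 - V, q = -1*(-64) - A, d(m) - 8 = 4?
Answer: √(196847 + 45*√30) ≈ 443.95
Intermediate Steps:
d(m) = 12 (d(m) = 8 + 4 = 12)
q = 270 (q = -1*(-64) - 1*(-206) = 64 + 206 = 270)
o(a) = 15*√a (o(a) = (-1 - 1*(-16))*√a = (-1 + 16)*√a = 15*√a)
√(313385 + (o(q) - 116538)) = √(313385 + (15*√270 - 116538)) = √(313385 + (15*(3*√30) - 116538)) = √(313385 + (45*√30 - 116538)) = √(313385 + (-116538 + 45*√30)) = √(196847 + 45*√30)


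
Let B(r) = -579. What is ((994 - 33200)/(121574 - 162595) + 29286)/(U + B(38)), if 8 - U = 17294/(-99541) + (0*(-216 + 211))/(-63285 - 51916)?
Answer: -6293994257668/122675712103 ≈ -51.306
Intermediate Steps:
U = 813622/99541 (U = 8 - (17294/(-99541) + (0*(-216 + 211))/(-63285 - 51916)) = 8 - (17294*(-1/99541) + (0*(-5))/(-115201)) = 8 - (-17294/99541 + 0*(-1/115201)) = 8 - (-17294/99541 + 0) = 8 - 1*(-17294/99541) = 8 + 17294/99541 = 813622/99541 ≈ 8.1737)
((994 - 33200)/(121574 - 162595) + 29286)/(U + B(38)) = ((994 - 33200)/(121574 - 162595) + 29286)/(813622/99541 - 579) = (-32206/(-41021) + 29286)/(-56820617/99541) = (-32206*(-1/41021) + 29286)*(-99541/56820617) = (32206/41021 + 29286)*(-99541/56820617) = (1201373212/41021)*(-99541/56820617) = -6293994257668/122675712103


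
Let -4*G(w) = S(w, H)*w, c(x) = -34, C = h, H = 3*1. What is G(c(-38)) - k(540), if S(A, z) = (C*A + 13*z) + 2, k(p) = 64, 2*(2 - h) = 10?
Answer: 2303/2 ≈ 1151.5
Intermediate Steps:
h = -3 (h = 2 - 1/2*10 = 2 - 5 = -3)
H = 3
C = -3
S(A, z) = 2 - 3*A + 13*z (S(A, z) = (-3*A + 13*z) + 2 = 2 - 3*A + 13*z)
G(w) = -w*(41 - 3*w)/4 (G(w) = -(2 - 3*w + 13*3)*w/4 = -(2 - 3*w + 39)*w/4 = -(41 - 3*w)*w/4 = -w*(41 - 3*w)/4)
G(c(-38)) - k(540) = (1/4)*(-34)*(-41 + 3*(-34)) - 1*64 = (1/4)*(-34)*(-41 - 102) - 64 = (1/4)*(-34)*(-143) - 64 = 2431/2 - 64 = 2303/2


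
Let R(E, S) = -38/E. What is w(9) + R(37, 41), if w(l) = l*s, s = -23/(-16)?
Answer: 7051/592 ≈ 11.910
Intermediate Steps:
s = 23/16 (s = -23*(-1/16) = 23/16 ≈ 1.4375)
w(l) = 23*l/16 (w(l) = l*(23/16) = 23*l/16)
w(9) + R(37, 41) = (23/16)*9 - 38/37 = 207/16 - 38*1/37 = 207/16 - 38/37 = 7051/592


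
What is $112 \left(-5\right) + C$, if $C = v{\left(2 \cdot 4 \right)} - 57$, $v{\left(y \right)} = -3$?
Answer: $-620$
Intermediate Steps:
$C = -60$ ($C = -3 - 57 = -60$)
$112 \left(-5\right) + C = 112 \left(-5\right) - 60 = -560 - 60 = -620$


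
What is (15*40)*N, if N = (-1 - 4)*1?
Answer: -3000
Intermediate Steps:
N = -5 (N = -5*1 = -5)
(15*40)*N = (15*40)*(-5) = 600*(-5) = -3000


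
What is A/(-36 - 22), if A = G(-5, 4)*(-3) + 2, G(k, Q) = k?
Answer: -17/58 ≈ -0.29310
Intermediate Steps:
A = 17 (A = -5*(-3) + 2 = 15 + 2 = 17)
A/(-36 - 22) = 17/(-36 - 22) = 17/(-58) = -1/58*17 = -17/58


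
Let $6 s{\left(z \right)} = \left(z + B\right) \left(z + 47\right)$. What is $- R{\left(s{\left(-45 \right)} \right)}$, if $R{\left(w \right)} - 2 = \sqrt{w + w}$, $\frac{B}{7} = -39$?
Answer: $-2 - 2 i \sqrt{53} \approx -2.0 - 14.56 i$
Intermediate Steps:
$B = -273$ ($B = 7 \left(-39\right) = -273$)
$s{\left(z \right)} = \frac{\left(-273 + z\right) \left(47 + z\right)}{6}$ ($s{\left(z \right)} = \frac{\left(z - 273\right) \left(z + 47\right)}{6} = \frac{\left(-273 + z\right) \left(47 + z\right)}{6}$)
$R{\left(w \right)} = 2 + \sqrt{2} \sqrt{w}$ ($R{\left(w \right)} = 2 + \sqrt{w + w} = 2 + \sqrt{2 w} = 2 + \sqrt{2} \sqrt{w}$)
$- R{\left(s{\left(-45 \right)} \right)} = - (2 + \sqrt{2} \sqrt{- \frac{4277}{2} - -1695 + \frac{\left(-45\right)^{2}}{6}}) = - (2 + \sqrt{2} \sqrt{- \frac{4277}{2} + 1695 + \frac{1}{6} \cdot 2025}) = - (2 + \sqrt{2} \sqrt{- \frac{4277}{2} + 1695 + \frac{675}{2}}) = - (2 + \sqrt{2} \sqrt{-106}) = - (2 + \sqrt{2} i \sqrt{106}) = - (2 + 2 i \sqrt{53}) = -2 - 2 i \sqrt{53}$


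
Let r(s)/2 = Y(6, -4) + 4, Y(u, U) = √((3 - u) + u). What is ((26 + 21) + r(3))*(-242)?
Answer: -13310 - 484*√3 ≈ -14148.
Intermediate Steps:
Y(u, U) = √3
r(s) = 8 + 2*√3 (r(s) = 2*(√3 + 4) = 2*(4 + √3) = 8 + 2*√3)
((26 + 21) + r(3))*(-242) = ((26 + 21) + (8 + 2*√3))*(-242) = (47 + (8 + 2*√3))*(-242) = (55 + 2*√3)*(-242) = -13310 - 484*√3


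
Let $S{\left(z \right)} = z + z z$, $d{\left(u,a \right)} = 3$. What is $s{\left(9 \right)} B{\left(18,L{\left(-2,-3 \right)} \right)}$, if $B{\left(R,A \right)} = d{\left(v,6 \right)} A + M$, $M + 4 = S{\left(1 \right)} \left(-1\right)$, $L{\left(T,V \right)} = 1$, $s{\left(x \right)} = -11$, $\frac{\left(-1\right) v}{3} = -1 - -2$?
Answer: $33$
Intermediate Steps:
$v = -3$ ($v = - 3 \left(-1 - -2\right) = - 3 \left(-1 + 2\right) = \left(-3\right) 1 = -3$)
$S{\left(z \right)} = z + z^{2}$
$M = -6$ ($M = -4 + 1 \left(1 + 1\right) \left(-1\right) = -4 + 1 \cdot 2 \left(-1\right) = -4 + 2 \left(-1\right) = -4 - 2 = -6$)
$B{\left(R,A \right)} = -6 + 3 A$ ($B{\left(R,A \right)} = 3 A - 6 = -6 + 3 A$)
$s{\left(9 \right)} B{\left(18,L{\left(-2,-3 \right)} \right)} = - 11 \left(-6 + 3 \cdot 1\right) = - 11 \left(-6 + 3\right) = \left(-11\right) \left(-3\right) = 33$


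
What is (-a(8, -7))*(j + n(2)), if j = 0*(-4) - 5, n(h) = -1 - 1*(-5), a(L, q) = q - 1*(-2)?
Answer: -5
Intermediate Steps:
a(L, q) = 2 + q (a(L, q) = q + 2 = 2 + q)
n(h) = 4 (n(h) = -1 + 5 = 4)
j = -5 (j = 0 - 5 = -5)
(-a(8, -7))*(j + n(2)) = (-(2 - 7))*(-5 + 4) = -1*(-5)*(-1) = 5*(-1) = -5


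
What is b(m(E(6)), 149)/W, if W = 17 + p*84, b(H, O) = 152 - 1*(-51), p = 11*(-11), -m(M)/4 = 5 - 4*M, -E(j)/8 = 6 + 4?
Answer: -203/10147 ≈ -0.020006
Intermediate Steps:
E(j) = -80 (E(j) = -8*(6 + 4) = -8*10 = -80)
m(M) = -20 + 16*M (m(M) = -4*(5 - 4*M) = -20 + 16*M)
p = -121
b(H, O) = 203 (b(H, O) = 152 + 51 = 203)
W = -10147 (W = 17 - 121*84 = 17 - 10164 = -10147)
b(m(E(6)), 149)/W = 203/(-10147) = 203*(-1/10147) = -203/10147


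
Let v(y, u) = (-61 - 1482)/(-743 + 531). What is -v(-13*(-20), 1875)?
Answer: -1543/212 ≈ -7.2783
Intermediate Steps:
v(y, u) = 1543/212 (v(y, u) = -1543/(-212) = -1543*(-1/212) = 1543/212)
-v(-13*(-20), 1875) = -1*1543/212 = -1543/212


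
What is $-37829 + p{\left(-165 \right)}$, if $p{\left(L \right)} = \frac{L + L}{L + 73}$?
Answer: $- \frac{1739969}{46} \approx -37825.0$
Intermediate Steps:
$p{\left(L \right)} = \frac{2 L}{73 + L}$
$-37829 + p{\left(-165 \right)} = -37829 + 2 \left(-165\right) \frac{1}{73 - 165} = -37829 + 2 \left(-165\right) \frac{1}{-92} = -37829 + 2 \left(-165\right) \left(- \frac{1}{92}\right) = -37829 + \frac{165}{46} = - \frac{1739969}{46}$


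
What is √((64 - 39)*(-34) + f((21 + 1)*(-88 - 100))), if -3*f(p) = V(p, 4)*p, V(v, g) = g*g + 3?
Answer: √228102/3 ≈ 159.20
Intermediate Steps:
V(v, g) = 3 + g² (V(v, g) = g² + 3 = 3 + g²)
f(p) = -19*p/3 (f(p) = -(3 + 4²)*p/3 = -(3 + 16)*p/3 = -19*p/3)
√((64 - 39)*(-34) + f((21 + 1)*(-88 - 100))) = √((64 - 39)*(-34) - 19*(21 + 1)*(-88 - 100)/3) = √(25*(-34) - 418*(-188)/3) = √(-850 - 19/3*(-4136)) = √(-850 + 78584/3) = √(76034/3) = √228102/3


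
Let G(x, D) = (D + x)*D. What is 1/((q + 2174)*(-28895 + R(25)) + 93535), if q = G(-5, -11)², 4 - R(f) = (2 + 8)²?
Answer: -1/960958115 ≈ -1.0406e-9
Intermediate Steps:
G(x, D) = D*(D + x)
R(f) = -96 (R(f) = 4 - (2 + 8)² = 4 - 1*10² = 4 - 1*100 = 4 - 100 = -96)
q = 30976 (q = (-11*(-11 - 5))² = (-11*(-16))² = 176² = 30976)
1/((q + 2174)*(-28895 + R(25)) + 93535) = 1/((30976 + 2174)*(-28895 - 96) + 93535) = 1/(33150*(-28991) + 93535) = 1/(-961051650 + 93535) = 1/(-960958115) = -1/960958115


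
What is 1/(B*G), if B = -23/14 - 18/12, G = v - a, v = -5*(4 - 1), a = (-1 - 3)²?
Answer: 7/682 ≈ 0.010264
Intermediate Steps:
a = 16 (a = (-4)² = 16)
v = -15 (v = -5*3 = -15)
G = -31 (G = -15 - 1*16 = -15 - 16 = -31)
B = -22/7 (B = -23*1/14 - 18*1/12 = -23/14 - 3/2 = -22/7 ≈ -3.1429)
1/(B*G) = 1/(-22/7*(-31)) = 1/(682/7) = 7/682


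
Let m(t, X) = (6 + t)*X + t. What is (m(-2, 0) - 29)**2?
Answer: 961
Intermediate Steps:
m(t, X) = t + X*(6 + t) (m(t, X) = X*(6 + t) + t = t + X*(6 + t))
(m(-2, 0) - 29)**2 = ((-2 + 6*0 + 0*(-2)) - 29)**2 = ((-2 + 0 + 0) - 29)**2 = (-2 - 29)**2 = (-31)**2 = 961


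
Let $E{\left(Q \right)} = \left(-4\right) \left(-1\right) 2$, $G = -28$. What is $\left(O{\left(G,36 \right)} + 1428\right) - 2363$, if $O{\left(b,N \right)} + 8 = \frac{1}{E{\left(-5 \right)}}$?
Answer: $- \frac{7543}{8} \approx -942.88$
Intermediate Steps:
$E{\left(Q \right)} = 8$ ($E{\left(Q \right)} = 4 \cdot 2 = 8$)
$O{\left(b,N \right)} = - \frac{63}{8}$ ($O{\left(b,N \right)} = -8 + \frac{1}{8} = - \frac{63}{8}$)
$\left(O{\left(G,36 \right)} + 1428\right) - 2363 = \left(- \frac{63}{8} + 1428\right) - 2363 = \frac{11361}{8} - 2363 = - \frac{7543}{8}$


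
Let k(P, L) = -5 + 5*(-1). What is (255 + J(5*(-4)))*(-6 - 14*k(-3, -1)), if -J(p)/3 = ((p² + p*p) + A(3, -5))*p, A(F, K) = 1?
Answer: 6474210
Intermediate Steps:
k(P, L) = -10 (k(P, L) = -5 - 5 = -10)
J(p) = -3*p*(1 + 2*p²) (J(p) = -3*((p² + p*p) + 1)*p = -3*((p² + p²) + 1)*p = -3*(2*p² + 1)*p = -3*(1 + 2*p²)*p = -3*p*(1 + 2*p²))
(255 + J(5*(-4)))*(-6 - 14*k(-3, -1)) = (255 + (-6*(5*(-4))³ - 15*(-4)))*(-6 - 14*(-10)) = (255 + (-6*(-20)³ - 3*(-20)))*(-6 + 140) = (255 + (-6*(-8000) + 60))*134 = (255 + (48000 + 60))*134 = (255 + 48060)*134 = 48315*134 = 6474210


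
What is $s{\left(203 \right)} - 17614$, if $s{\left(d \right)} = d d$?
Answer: $23595$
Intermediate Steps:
$s{\left(d \right)} = d^{2}$
$s{\left(203 \right)} - 17614 = 203^{2} - 17614 = 41209 - 17614 = 23595$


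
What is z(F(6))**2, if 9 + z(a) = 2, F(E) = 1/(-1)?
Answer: 49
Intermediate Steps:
F(E) = -1
z(a) = -7 (z(a) = -9 + 2 = -7)
z(F(6))**2 = (-7)**2 = 49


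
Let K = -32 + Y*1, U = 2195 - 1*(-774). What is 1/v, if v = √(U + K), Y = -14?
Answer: √2923/2923 ≈ 0.018496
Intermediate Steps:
U = 2969 (U = 2195 + 774 = 2969)
K = -46 (K = -32 - 14*1 = -32 - 14 = -46)
v = √2923 (v = √(2969 - 46) = √2923 ≈ 54.065)
1/v = 1/(√2923) = √2923/2923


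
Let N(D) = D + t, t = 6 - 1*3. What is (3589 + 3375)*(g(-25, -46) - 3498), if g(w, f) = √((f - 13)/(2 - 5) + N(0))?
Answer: -24360072 + 13928*√51/3 ≈ -2.4327e+7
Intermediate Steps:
t = 3 (t = 6 - 3 = 3)
N(D) = 3 + D (N(D) = D + 3 = 3 + D)
g(w, f) = √(22/3 - f/3) (g(w, f) = √((f - 13)/(2 - 5) + (3 + 0)) = √((-13 + f)/(-3) + 3) = √((-13 + f)*(-⅓) + 3) = √((13/3 - f/3) + 3) = √(22/3 - f/3))
(3589 + 3375)*(g(-25, -46) - 3498) = (3589 + 3375)*(√(66 - 3*(-46))/3 - 3498) = 6964*(√(66 + 138)/3 - 3498) = 6964*(√204/3 - 3498) = 6964*((2*√51)/3 - 3498) = 6964*(2*√51/3 - 3498) = 6964*(-3498 + 2*√51/3) = -24360072 + 13928*√51/3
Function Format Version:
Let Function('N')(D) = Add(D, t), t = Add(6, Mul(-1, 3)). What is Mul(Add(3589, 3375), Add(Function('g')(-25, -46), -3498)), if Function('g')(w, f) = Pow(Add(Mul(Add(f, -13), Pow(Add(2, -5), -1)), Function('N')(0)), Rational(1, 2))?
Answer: Add(-24360072, Mul(Rational(13928, 3), Pow(51, Rational(1, 2)))) ≈ -2.4327e+7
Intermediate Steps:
t = 3 (t = Add(6, -3) = 3)
Function('N')(D) = Add(3, D) (Function('N')(D) = Add(D, 3) = Add(3, D))
Function('g')(w, f) = Pow(Add(Rational(22, 3), Mul(Rational(-1, 3), f)), Rational(1, 2)) (Function('g')(w, f) = Pow(Add(Mul(Add(f, -13), Pow(Add(2, -5), -1)), Add(3, 0)), Rational(1, 2)) = Pow(Add(Mul(Add(-13, f), Pow(-3, -1)), 3), Rational(1, 2)) = Pow(Add(Mul(Add(-13, f), Rational(-1, 3)), 3), Rational(1, 2)) = Pow(Add(Add(Rational(13, 3), Mul(Rational(-1, 3), f)), 3), Rational(1, 2)) = Pow(Add(Rational(22, 3), Mul(Rational(-1, 3), f)), Rational(1, 2)))
Mul(Add(3589, 3375), Add(Function('g')(-25, -46), -3498)) = Mul(Add(3589, 3375), Add(Mul(Rational(1, 3), Pow(Add(66, Mul(-3, -46)), Rational(1, 2))), -3498)) = Mul(6964, Add(Mul(Rational(1, 3), Pow(Add(66, 138), Rational(1, 2))), -3498)) = Mul(6964, Add(Mul(Rational(1, 3), Pow(204, Rational(1, 2))), -3498)) = Mul(6964, Add(Mul(Rational(1, 3), Mul(2, Pow(51, Rational(1, 2)))), -3498)) = Mul(6964, Add(Mul(Rational(2, 3), Pow(51, Rational(1, 2))), -3498)) = Mul(6964, Add(-3498, Mul(Rational(2, 3), Pow(51, Rational(1, 2))))) = Add(-24360072, Mul(Rational(13928, 3), Pow(51, Rational(1, 2))))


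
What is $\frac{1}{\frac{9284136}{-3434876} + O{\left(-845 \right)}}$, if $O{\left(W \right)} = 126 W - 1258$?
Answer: $- \frac{858719}{92510401466} \approx -9.2824 \cdot 10^{-6}$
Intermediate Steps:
$O{\left(W \right)} = -1258 + 126 W$
$\frac{1}{\frac{9284136}{-3434876} + O{\left(-845 \right)}} = \frac{1}{\frac{9284136}{-3434876} + \left(-1258 + 126 \left(-845\right)\right)} = \frac{1}{9284136 \left(- \frac{1}{3434876}\right) - 107728} = \frac{1}{- \frac{2321034}{858719} - 107728} = \frac{1}{- \frac{92510401466}{858719}} = - \frac{858719}{92510401466}$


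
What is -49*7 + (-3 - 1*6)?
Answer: -352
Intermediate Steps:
-49*7 + (-3 - 1*6) = -343 + (-3 - 6) = -343 - 9 = -352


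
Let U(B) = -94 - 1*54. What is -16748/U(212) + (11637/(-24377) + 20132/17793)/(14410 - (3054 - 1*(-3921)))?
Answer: 13502485123139596/119319694571295 ≈ 113.16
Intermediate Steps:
U(B) = -148 (U(B) = -94 - 54 = -148)
-16748/U(212) + (11637/(-24377) + 20132/17793)/(14410 - (3054 - 1*(-3921))) = -16748/(-148) + (11637/(-24377) + 20132/17793)/(14410 - (3054 - 1*(-3921))) = -16748*(-1/148) + (11637*(-1/24377) + 20132*(1/17793))/(14410 - (3054 + 3921)) = 4187/37 + (-11637/24377 + 20132/17793)/(14410 - 1*6975) = 4187/37 + 283700623/(433739961*(14410 - 6975)) = 4187/37 + (283700623/433739961)/7435 = 4187/37 + (283700623/433739961)*(1/7435) = 4187/37 + 283700623/3224856610035 = 13502485123139596/119319694571295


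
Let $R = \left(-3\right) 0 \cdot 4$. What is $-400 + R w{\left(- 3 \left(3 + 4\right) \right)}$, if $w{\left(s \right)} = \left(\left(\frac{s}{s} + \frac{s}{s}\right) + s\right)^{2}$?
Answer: $-400$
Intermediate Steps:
$w{\left(s \right)} = \left(2 + s\right)^{2}$ ($w{\left(s \right)} = \left(\left(1 + 1\right) + s\right)^{2} = \left(2 + s\right)^{2}$)
$R = 0$ ($R = 0 \cdot 4 = 0$)
$-400 + R w{\left(- 3 \left(3 + 4\right) \right)} = -400 + 0 \left(2 - 3 \left(3 + 4\right)\right)^{2} = -400 + 0 \left(2 - 21\right)^{2} = -400 + 0 \left(-19\right)^{2} = -400 + 0 \cdot 361 = -400 + 0 = -400$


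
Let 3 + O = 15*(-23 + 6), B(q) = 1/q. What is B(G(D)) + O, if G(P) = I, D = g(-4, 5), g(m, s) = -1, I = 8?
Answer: -2063/8 ≈ -257.88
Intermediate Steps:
D = -1
G(P) = 8
O = -258 (O = -3 + 15*(-23 + 6) = -3 + 15*(-17) = -3 - 255 = -258)
B(G(D)) + O = 1/8 - 258 = ⅛ - 258 = -2063/8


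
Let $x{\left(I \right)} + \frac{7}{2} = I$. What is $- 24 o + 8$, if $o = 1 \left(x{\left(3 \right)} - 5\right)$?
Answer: $140$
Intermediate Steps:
$x{\left(I \right)} = - \frac{7}{2} + I$
$o = - \frac{11}{2}$ ($o = 1 \left(\left(- \frac{7}{2} + 3\right) - 5\right) = 1 \left(- \frac{1}{2} - 5\right) = 1 \left(- \frac{11}{2}\right) = - \frac{11}{2} \approx -5.5$)
$- 24 o + 8 = \left(-24\right) \left(- \frac{11}{2}\right) + 8 = 132 + 8 = 140$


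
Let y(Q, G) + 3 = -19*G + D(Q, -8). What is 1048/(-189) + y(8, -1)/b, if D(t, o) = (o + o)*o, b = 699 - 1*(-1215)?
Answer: -329776/60291 ≈ -5.4697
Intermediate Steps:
b = 1914 (b = 699 + 1215 = 1914)
D(t, o) = 2*o² (D(t, o) = (2*o)*o = 2*o²)
y(Q, G) = 125 - 19*G (y(Q, G) = -3 + (-19*G + 2*(-8)²) = -3 + (-19*G + 2*64) = -3 + (-19*G + 128) = -3 + (128 - 19*G) = 125 - 19*G)
1048/(-189) + y(8, -1)/b = 1048/(-189) + (125 - 19*(-1))/1914 = 1048*(-1/189) + (125 + 19)*(1/1914) = -1048/189 + 144*(1/1914) = -1048/189 + 24/319 = -329776/60291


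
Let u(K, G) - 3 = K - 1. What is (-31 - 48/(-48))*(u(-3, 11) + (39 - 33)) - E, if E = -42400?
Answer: 42250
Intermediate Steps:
u(K, G) = 2 + K (u(K, G) = 3 + (K - 1) = 3 + (-1 + K) = 2 + K)
(-31 - 48/(-48))*(u(-3, 11) + (39 - 33)) - E = (-31 - 48/(-48))*((2 - 3) + (39 - 33)) - 1*(-42400) = (-31 - 48*(-1)/48)*(-1 + 6) + 42400 = (-31 - 1*(-1))*5 + 42400 = (-31 + 1)*5 + 42400 = -30*5 + 42400 = -150 + 42400 = 42250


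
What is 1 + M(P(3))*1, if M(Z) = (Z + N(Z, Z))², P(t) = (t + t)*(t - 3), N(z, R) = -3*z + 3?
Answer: 10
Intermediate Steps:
N(z, R) = 3 - 3*z
P(t) = 2*t*(-3 + t) (P(t) = (2*t)*(-3 + t) = 2*t*(-3 + t))
M(Z) = (3 - 2*Z)² (M(Z) = (Z + (3 - 3*Z))² = (3 - 2*Z)²)
1 + M(P(3))*1 = 1 + (-3 + 2*(2*3*(-3 + 3)))²*1 = 1 + (-3 + 2*(2*3*0))²*1 = 1 + (-3 + 2*0)²*1 = 1 + (-3 + 0)²*1 = 1 + (-3)²*1 = 1 + 9*1 = 1 + 9 = 10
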